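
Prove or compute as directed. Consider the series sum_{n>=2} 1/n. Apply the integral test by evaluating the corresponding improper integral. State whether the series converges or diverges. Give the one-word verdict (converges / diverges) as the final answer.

Let f(x) = 1/x. Then f is positive, continuous, and decreasing on [2, infinity), so the integral test applies.
Compute the improper integral int_{2}^infinity f(x) dx:
  antiderivative F(x) = log(x).
  As x -> infinity, log(x) -> infinity.
  So int = infinity - log(2) = infinity. By the integral test, the series diverges.

diverges


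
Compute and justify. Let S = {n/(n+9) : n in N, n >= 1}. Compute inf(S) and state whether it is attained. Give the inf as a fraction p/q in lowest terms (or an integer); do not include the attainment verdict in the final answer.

Analysis:
- Values: 1/10, 2/11, 1/4, 4/13, ... strictly increasing.
- Minimum is 1/10 (n=1); inf = 1/10 (attained).
- n/(n+9) = 1 - 9/(n+9) -> 1 from below as n -> infinity, and never equals 1.
- So sup = 1 (not attained).
Conclusion: inf(S) = 1/10, attained in S.

1/10


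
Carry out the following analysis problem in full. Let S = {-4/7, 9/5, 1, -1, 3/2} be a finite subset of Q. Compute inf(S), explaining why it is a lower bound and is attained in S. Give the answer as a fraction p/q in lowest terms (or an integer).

S is finite, so inf(S) = min(S).
Sorted increasing:
-1, -4/7, 1, 3/2, 9/5
The extremum is -1.
For every x in S, x >= -1. And -1 is in S, so it is attained.
Therefore inf(S) = -1.

-1


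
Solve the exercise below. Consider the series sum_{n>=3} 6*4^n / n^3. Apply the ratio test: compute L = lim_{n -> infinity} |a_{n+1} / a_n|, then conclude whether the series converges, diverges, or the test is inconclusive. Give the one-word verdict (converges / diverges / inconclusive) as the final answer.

Let a_n denote the general term. Form the ratio a_{n+1}/a_n and simplify:
a_{n+1}/a_n = 4*n^3/(n + 1)^3
Take the limit as n -> infinity: L = 4.
Since L = 4 > 1 (or L = infinity), the ratio test implies the series diverges.

diverges


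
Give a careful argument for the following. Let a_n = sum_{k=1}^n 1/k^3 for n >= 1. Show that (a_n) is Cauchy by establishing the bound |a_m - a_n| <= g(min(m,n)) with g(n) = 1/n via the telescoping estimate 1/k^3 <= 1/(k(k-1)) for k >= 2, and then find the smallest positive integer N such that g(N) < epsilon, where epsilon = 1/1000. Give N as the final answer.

For m > n >= 1: |a_m - a_n| = sum_{k=n+1}^m 1/k^3.
Use 1/k^3 <= 1/(k(k-1)) = 1/(k-1) - 1/k for k >= 2 (which holds since k^3 >= k^2 >= k(k-1) for k >= 2):
sum_{k=n+1}^m 1/k^3 <= sum_{k=n+1}^m (1/(k-1) - 1/k) = 1/n - 1/m <= 1/n.
By symmetry the same bound holds with n,m swapped, so |a_m - a_n| <= 1/min(m,n) = g(min(m,n)). Since g(n) -> 0, (a_n) is Cauchy.
Now solve g(N) < 1/1000: 1/N < 1/1000 <=> N > 1/(1/1000) = 1000.
The smallest integer strictly greater than 1000 is N = 1001.
Check: g(1001) = 1/1001 < 1/1000; g(1000) = 1/1000 >= 1/1000. So N = 1001.

1001


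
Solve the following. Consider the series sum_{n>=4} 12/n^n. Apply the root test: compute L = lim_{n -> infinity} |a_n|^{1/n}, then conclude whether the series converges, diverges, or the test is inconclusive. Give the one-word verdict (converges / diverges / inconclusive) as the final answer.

Let a_n denote the general term. Form |a_n|^(1/n) and simplify:
|a_n|^(1/n) = 12^(1/n)/n
Take the limit as n -> infinity: L = 0.
Since L = 0 < 1, the root test implies convergence.

converges


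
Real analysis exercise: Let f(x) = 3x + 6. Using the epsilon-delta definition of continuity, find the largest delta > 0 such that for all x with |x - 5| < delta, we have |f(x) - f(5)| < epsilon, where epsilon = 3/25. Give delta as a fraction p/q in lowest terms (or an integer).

We compute f(5) = 3*(5) + 6 = 21.
|f(x) - f(5)| = |3x + 6 - (21)| = |3(x - 5)| = 3|x - 5|.
We need 3|x - 5| < 3/25, i.e. |x - 5| < 3/25 / 3 = 1/25.
So any delta <= 1/25 works. Conversely, if delta > 1/25, then x = 5 + 1/25 satisfies |x - 5| = 1/25 < delta but |f(x) - f(5)| = 3 * 1/25 = 3/25, which is not < 3/25; so no larger delta works.
Hence the largest such delta is 1/25.

1/25


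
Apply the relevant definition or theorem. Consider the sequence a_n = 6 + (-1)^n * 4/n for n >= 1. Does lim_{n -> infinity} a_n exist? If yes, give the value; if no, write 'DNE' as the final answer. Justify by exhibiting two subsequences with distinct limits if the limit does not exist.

Examine the behaviour of a_n along subsequences.
Even-n subsequence a_{2k} = 6 + 4/(2k) -> 6. Odd-n subsequence a_{2k+1} = 6 - 4/(2k+1) -> 6. Both tend to 6, which suggests the limit is 6; verify directly.
|a_n - 6| = |(-1)^n * 4/n| = 4/n for every n >= 1.
Given epsilon > 0, choose a positive integer N > 4/epsilon. Then for all n >= N, |a_n - 6| = 4/n <= 4/N < epsilon.
So by the definition of the limit, lim a_n exists and equals 6.

6


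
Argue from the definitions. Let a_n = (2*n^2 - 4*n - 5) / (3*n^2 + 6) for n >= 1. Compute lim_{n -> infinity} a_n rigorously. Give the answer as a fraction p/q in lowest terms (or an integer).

Divide numerator and denominator by n^2, the highest power:
numerator / n^2 = 2 - 4/n - 5/n^2
denominator / n^2 = 3 + 6/n^2
As n -> infinity, all terms of the form c/n^k (k >= 1) tend to 0.
So numerator / n^2 -> 2 and denominator / n^2 -> 3.
Therefore lim a_n = 2/3.

2/3


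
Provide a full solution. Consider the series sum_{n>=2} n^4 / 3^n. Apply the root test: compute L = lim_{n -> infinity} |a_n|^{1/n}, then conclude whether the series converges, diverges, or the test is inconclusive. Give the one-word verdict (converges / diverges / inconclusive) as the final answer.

Let a_n denote the general term. Form |a_n|^(1/n) and simplify:
|a_n|^(1/n) = n^(4/n)/3
Take the limit as n -> infinity: L = 1/3.
Since L = 1/3 < 1, the root test implies convergence.

converges


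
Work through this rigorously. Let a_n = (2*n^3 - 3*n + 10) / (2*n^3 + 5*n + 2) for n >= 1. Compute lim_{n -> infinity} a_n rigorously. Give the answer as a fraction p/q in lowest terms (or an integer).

Divide numerator and denominator by n^3, the highest power:
numerator / n^3 = 2 - 3/n^2 + 10/n^3
denominator / n^3 = 2 + 5/n^2 + 2/n^3
As n -> infinity, all terms of the form c/n^k (k >= 1) tend to 0.
So numerator / n^3 -> 2 and denominator / n^3 -> 2.
Therefore lim a_n = 1.

1


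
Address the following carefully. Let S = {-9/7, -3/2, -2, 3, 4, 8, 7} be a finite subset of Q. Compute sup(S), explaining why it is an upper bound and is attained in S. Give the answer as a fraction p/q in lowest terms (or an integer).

S is finite, so sup(S) = max(S).
Sorted decreasing:
8, 7, 4, 3, -9/7, -3/2, -2
The extremum is 8.
For every x in S, x <= 8. And 8 is in S, so it is attained.
Therefore sup(S) = 8.

8


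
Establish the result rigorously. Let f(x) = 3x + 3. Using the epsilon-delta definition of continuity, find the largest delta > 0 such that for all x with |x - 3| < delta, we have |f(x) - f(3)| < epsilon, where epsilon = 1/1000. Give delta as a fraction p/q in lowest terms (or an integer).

We compute f(3) = 3*(3) + 3 = 12.
|f(x) - f(3)| = |3x + 3 - (12)| = |3(x - 3)| = 3|x - 3|.
We need 3|x - 3| < 1/1000, i.e. |x - 3| < 1/1000 / 3 = 1/3000.
So any delta <= 1/3000 works. Conversely, if delta > 1/3000, then x = 3 + 1/3000 satisfies |x - 3| = 1/3000 < delta but |f(x) - f(3)| = 3 * 1/3000 = 1/1000, which is not < 1/1000; so no larger delta works.
Hence the largest such delta is 1/3000.

1/3000


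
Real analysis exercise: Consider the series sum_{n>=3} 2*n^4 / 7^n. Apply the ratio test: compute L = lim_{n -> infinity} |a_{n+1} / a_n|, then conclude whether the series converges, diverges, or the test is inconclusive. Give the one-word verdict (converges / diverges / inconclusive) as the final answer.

Let a_n denote the general term. Form the ratio a_{n+1}/a_n and simplify:
a_{n+1}/a_n = (n + 1)^4/(7*n^4)
Take the limit as n -> infinity: L = 1/7.
Since L = 1/7 < 1, the ratio test implies the series converges.

converges


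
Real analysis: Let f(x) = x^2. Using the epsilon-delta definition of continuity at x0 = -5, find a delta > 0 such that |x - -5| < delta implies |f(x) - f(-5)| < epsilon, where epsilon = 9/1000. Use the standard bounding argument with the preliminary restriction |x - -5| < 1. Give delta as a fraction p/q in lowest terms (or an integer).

Factor: |x^2 - (-5)^2| = |x - -5| * |x + -5|.
Impose |x - -5| < 1 first. Then |x + -5| = |(x - -5) + 2*(-5)| <= |x - -5| + 2*|-5| < 1 + 10 = 11.
So |x^2 - (-5)^2| < delta * 11.
We need delta * 11 <= 9/1000, i.e. delta <= 9/1000/11 = 9/11000.
Since 9/11000 < 1, this is tighter than 1; take delta = 9/11000.
So delta = 9/11000 works.

9/11000


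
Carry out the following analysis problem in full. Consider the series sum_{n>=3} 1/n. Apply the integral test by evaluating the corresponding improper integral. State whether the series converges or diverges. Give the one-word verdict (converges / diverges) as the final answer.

Let f(x) = 1/x. Then f is positive, continuous, and decreasing on [3, infinity), so the integral test applies.
Compute the improper integral int_{3}^infinity f(x) dx:
  antiderivative F(x) = log(x).
  As x -> infinity, log(x) -> infinity.
  So int = infinity - log(3) = infinity. By the integral test, the series diverges.

diverges


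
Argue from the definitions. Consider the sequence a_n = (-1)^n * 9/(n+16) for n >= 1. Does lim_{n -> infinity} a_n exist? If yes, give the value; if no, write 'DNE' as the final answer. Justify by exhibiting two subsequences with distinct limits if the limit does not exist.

Examine the behaviour of a_n along subsequences.
Even-n subsequence a_{2k} = 9/(2k+16) -> 0. Odd-n subsequence a_{2k+1} = -9/(2k+17) -> 0. Both tend to 0, which suggests the limit is 0; verify directly.
|a_n - 0| = 9/(n+16) < 9/n for every n >= 1.
Given epsilon > 0, choose a positive integer N > 9/epsilon. Then for all n >= N, |a_n| < 9/n <= 9/N < epsilon.
So by the definition of the limit, lim a_n exists and equals 0.

0


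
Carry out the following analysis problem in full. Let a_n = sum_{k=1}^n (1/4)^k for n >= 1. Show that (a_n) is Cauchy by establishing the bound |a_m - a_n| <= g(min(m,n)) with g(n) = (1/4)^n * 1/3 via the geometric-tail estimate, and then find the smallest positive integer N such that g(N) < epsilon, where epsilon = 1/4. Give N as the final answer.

For m > n >= 1: |a_m - a_n| = sum_{k=n+1}^m (1/4)^k < sum_{k=n+1}^infinity (1/4)^k = (1/4)^(n+1) / (1 - 1/4) = (1/4)^n * (1/4) * (4/3) = (1/4)^n * 1/3.
So g(n) = (1/4)^n / 3. Since g(n) -> 0, (a_n) is Cauchy.
Now solve g(N) < 1/4: (1/4)^N / 3 < 1/4 <=> 4^N > 1 / (3 * 1/4) = 4/3.
Check powers of 4: 4^0 = 1 <= 4/3, 4^1 = 4 > 4/3.
So the smallest such N is 1. Check: g(1) = 1/(3 * 4) = 1/12 < 1/4.

1


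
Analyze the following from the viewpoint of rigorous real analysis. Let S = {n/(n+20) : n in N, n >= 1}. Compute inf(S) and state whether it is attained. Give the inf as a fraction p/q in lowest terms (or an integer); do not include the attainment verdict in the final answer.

Analysis:
- Values: 1/21, 1/11, 3/23, 1/6, ... strictly increasing.
- Minimum is 1/21 (n=1); inf = 1/21 (attained).
- n/(n+20) = 1 - 20/(n+20) -> 1 from below as n -> infinity, and never equals 1.
- So sup = 1 (not attained).
Conclusion: inf(S) = 1/21, attained in S.

1/21


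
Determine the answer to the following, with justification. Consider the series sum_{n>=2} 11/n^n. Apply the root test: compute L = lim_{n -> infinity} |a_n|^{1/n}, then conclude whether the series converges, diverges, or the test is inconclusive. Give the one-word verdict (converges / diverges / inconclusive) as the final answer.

Let a_n denote the general term. Form |a_n|^(1/n) and simplify:
|a_n|^(1/n) = 11^(1/n)/n
Take the limit as n -> infinity: L = 0.
Since L = 0 < 1, the root test implies convergence.

converges


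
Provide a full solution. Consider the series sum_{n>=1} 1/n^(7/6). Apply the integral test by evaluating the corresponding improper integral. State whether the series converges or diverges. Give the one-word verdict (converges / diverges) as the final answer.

Let f(x) = x^(-7/6). Then f is positive, continuous, and decreasing on [1, infinity), so the integral test applies.
Compute the improper integral int_{1}^infinity f(x) dx:
  antiderivative F(x) = -6/x^(1/6).
  As x -> infinity, F(x) -> 0 (since p = 7/6 > 1).
  So int = F(infinity) - F(1) = 0 - (-6) = 6.
  Finite, so by the integral test, the series converges.

converges


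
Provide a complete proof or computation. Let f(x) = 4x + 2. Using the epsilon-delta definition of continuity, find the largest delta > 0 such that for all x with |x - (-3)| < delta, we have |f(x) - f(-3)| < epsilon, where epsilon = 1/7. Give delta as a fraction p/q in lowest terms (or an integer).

We compute f(-3) = 4*(-3) + 2 = -10.
|f(x) - f(-3)| = |4x + 2 - (-10)| = |4(x - (-3))| = 4|x - (-3)|.
We need 4|x - (-3)| < 1/7, i.e. |x - (-3)| < 1/7 / 4 = 1/28.
So any delta <= 1/28 works. Conversely, if delta > 1/28, then x = -3 + 1/28 satisfies |x - (-3)| = 1/28 < delta but |f(x) - f(-3)| = 4 * 1/28 = 1/7, which is not < 1/7; so no larger delta works.
Hence the largest such delta is 1/28.

1/28


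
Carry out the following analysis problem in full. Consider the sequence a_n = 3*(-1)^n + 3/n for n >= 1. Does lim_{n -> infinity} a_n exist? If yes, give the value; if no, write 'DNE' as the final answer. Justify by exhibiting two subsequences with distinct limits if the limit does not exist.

Examine the behaviour of a_n along subsequences.
a_{2k} = 3 + 3/(2k) -> 3. a_{2k+1} = -3 + 3/(2k+1) -> -3.
Since these two subsequential limits are 3 and -3, distinct, the full sequence cannot converge (a convergent sequence has all subsequences tending to the same limit). So lim a_n does not exist.

DNE


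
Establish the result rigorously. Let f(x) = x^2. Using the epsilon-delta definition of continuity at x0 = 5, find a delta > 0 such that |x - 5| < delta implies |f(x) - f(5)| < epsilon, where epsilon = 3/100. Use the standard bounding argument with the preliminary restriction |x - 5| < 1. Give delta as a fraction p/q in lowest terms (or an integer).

Factor: |x^2 - (5)^2| = |x - 5| * |x + 5|.
Impose |x - 5| < 1 first. Then |x + 5| = |(x - 5) + 2*(5)| <= |x - 5| + 2*|5| < 1 + 10 = 11.
So |x^2 - (5)^2| < delta * 11.
We need delta * 11 <= 3/100, i.e. delta <= 3/100/11 = 3/1100.
Since 3/1100 < 1, this is tighter than 1; take delta = 3/1100.
So delta = 3/1100 works.

3/1100


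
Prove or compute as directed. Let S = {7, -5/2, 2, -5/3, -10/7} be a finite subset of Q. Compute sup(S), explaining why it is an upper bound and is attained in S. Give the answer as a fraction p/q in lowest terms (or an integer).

S is finite, so sup(S) = max(S).
Sorted decreasing:
7, 2, -10/7, -5/3, -5/2
The extremum is 7.
For every x in S, x <= 7. And 7 is in S, so it is attained.
Therefore sup(S) = 7.

7


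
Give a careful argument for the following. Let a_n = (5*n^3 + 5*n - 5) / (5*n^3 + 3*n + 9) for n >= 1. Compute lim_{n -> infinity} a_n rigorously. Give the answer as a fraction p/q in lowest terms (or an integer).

Divide numerator and denominator by n^3, the highest power:
numerator / n^3 = 5 + 5/n^2 - 5/n^3
denominator / n^3 = 5 + 3/n^2 + 9/n^3
As n -> infinity, all terms of the form c/n^k (k >= 1) tend to 0.
So numerator / n^3 -> 5 and denominator / n^3 -> 5.
Therefore lim a_n = 1.

1


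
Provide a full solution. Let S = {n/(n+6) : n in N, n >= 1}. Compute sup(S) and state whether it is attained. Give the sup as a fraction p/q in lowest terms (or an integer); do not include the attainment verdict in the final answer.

Analysis:
- Values: 1/7, 1/4, 1/3, 2/5, ... strictly increasing.
- Minimum is 1/7 (n=1); inf = 1/7 (attained).
- n/(n+6) = 1 - 6/(n+6) -> 1 from below as n -> infinity, and never equals 1.
- So sup = 1 (not attained).
Conclusion: sup(S) = 1, not attained in S.

1


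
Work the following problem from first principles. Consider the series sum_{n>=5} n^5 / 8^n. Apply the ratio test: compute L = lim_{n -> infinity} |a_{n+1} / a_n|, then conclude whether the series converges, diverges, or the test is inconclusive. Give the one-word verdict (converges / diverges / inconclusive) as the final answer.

Let a_n denote the general term. Form the ratio a_{n+1}/a_n and simplify:
a_{n+1}/a_n = (n + 1)^5/(8*n^5)
Take the limit as n -> infinity: L = 1/8.
Since L = 1/8 < 1, the ratio test implies the series converges.

converges


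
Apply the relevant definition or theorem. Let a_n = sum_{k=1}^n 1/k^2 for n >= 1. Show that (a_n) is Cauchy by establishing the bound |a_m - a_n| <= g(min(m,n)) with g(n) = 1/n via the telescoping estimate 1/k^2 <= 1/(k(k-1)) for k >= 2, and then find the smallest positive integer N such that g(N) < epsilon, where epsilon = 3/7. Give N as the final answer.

For m > n >= 1: |a_m - a_n| = sum_{k=n+1}^m 1/k^2.
Use 1/k^2 <= 1/(k(k-1)) = 1/(k-1) - 1/k for k >= 2:
sum_{k=n+1}^m 1/k^2 <= sum_{k=n+1}^m (1/(k-1) - 1/k) = 1/n - 1/m <= 1/n.
By symmetry the same bound holds with n,m swapped, so |a_m - a_n| <= 1/min(m,n) = g(min(m,n)). Since g(n) -> 0, (a_n) is Cauchy.
Now solve g(N) < 3/7: 1/N < 3/7 <=> N > 1/(3/7) = 7/3.
The smallest integer strictly greater than 7/3 is N = 3.
Check: g(3) = 1/3 < 3/7; g(2) = 1/2 >= 3/7. So N = 3.

3


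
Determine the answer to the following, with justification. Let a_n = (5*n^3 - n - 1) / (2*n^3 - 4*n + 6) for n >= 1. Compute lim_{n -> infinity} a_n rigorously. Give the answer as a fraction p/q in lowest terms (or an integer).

Divide numerator and denominator by n^3, the highest power:
numerator / n^3 = 5 - 1/n^2 - 1/n^3
denominator / n^3 = 2 - 4/n^2 + 6/n^3
As n -> infinity, all terms of the form c/n^k (k >= 1) tend to 0.
So numerator / n^3 -> 5 and denominator / n^3 -> 2.
Therefore lim a_n = 5/2.

5/2


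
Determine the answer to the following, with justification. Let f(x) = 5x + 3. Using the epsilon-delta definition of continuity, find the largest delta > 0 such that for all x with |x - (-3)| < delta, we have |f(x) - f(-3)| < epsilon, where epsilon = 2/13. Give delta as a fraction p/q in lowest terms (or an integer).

We compute f(-3) = 5*(-3) + 3 = -12.
|f(x) - f(-3)| = |5x + 3 - (-12)| = |5(x - (-3))| = 5|x - (-3)|.
We need 5|x - (-3)| < 2/13, i.e. |x - (-3)| < 2/13 / 5 = 2/65.
So any delta <= 2/65 works. Conversely, if delta > 2/65, then x = -3 + 2/65 satisfies |x - (-3)| = 2/65 < delta but |f(x) - f(-3)| = 5 * 2/65 = 2/13, which is not < 2/13; so no larger delta works.
Hence the largest such delta is 2/65.

2/65


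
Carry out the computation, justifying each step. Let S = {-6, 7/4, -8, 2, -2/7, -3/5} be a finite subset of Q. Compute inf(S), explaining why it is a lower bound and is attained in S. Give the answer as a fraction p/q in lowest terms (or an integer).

S is finite, so inf(S) = min(S).
Sorted increasing:
-8, -6, -3/5, -2/7, 7/4, 2
The extremum is -8.
For every x in S, x >= -8. And -8 is in S, so it is attained.
Therefore inf(S) = -8.

-8


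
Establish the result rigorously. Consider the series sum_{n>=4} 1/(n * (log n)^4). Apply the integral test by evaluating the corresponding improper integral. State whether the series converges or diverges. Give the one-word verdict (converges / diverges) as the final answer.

Let f(x) = 1/(x*log(x)^4). Then f is positive, continuous, and decreasing on [4, infinity), so the integral test applies.
Compute the improper integral int_{4}^infinity f(x) dx:
  antiderivative F(x) = -1/(3*log(x)^3).
  F(x) -> 0 as x -> infinity.  int = 0 - F(4) = 1/(3*log(4)^3) < infinity. By the integral test, the series converges.

converges


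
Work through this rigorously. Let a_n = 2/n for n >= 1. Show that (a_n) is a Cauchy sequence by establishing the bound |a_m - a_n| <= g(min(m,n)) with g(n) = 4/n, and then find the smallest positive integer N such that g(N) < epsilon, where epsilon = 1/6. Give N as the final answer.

For any m, n >= 1, by the triangle inequality:
|a_m - a_n| = |2/m - 2/n| <= 2*1/m + 2*1/n <= 4/min(m,n).
So g(n) = 4/n bounds the Cauchy difference. Since g(n) -> 0, (a_n) is Cauchy.
Now solve g(N) < 1/6: 4/N < 1/6 <=> N > 4 / (1/6) = 24.
The smallest integer strictly greater than 24 is N = 25.
Check: g(25) = 4/25 = 4/25 < 1/6; g(24) = 1/6 >= 1/6. So N = 25.

25


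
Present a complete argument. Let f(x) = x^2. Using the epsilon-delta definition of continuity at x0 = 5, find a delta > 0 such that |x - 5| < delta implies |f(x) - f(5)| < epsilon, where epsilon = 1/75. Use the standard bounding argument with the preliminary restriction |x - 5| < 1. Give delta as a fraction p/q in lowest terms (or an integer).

Factor: |x^2 - (5)^2| = |x - 5| * |x + 5|.
Impose |x - 5| < 1 first. Then |x + 5| = |(x - 5) + 2*(5)| <= |x - 5| + 2*|5| < 1 + 10 = 11.
So |x^2 - (5)^2| < delta * 11.
We need delta * 11 <= 1/75, i.e. delta <= 1/75/11 = 1/825.
Since 1/825 < 1, this is tighter than 1; take delta = 1/825.
So delta = 1/825 works.

1/825


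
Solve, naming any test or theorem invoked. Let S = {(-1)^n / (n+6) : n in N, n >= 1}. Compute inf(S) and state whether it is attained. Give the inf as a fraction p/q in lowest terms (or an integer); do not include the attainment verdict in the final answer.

Analysis:
- Values: -1/7, 1/8, -1/9, 1/10, -1/11, ...
- Positive terms (even n): 1/(2+6), 1/(4+6), ... decreasing -> max = 1/8 (n=2).
- Negative terms (odd n): -1/(1+6), -1/(3+6), ... increasing -> min = -1/7 (n=1).
- So sup = 1/8 (attained at n=2); inf = -1/7 (attained at n=1).
Conclusion: inf(S) = -1/7, attained in S.

-1/7


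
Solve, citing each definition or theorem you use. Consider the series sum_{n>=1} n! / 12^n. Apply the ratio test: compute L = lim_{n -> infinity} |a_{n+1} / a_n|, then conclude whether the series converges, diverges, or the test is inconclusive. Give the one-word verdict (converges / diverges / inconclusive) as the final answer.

Let a_n denote the general term. Form the ratio a_{n+1}/a_n and simplify:
a_{n+1}/a_n = n/12 + 1/12
Take the limit as n -> infinity: L = infinity.
Since L = infinity > 1 (or L = infinity), the ratio test implies the series diverges.

diverges


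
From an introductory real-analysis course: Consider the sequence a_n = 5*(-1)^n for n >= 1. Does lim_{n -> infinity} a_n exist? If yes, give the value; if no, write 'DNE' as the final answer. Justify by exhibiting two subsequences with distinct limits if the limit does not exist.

Examine the behaviour of a_n along subsequences.
Even-n subsequence a_{2k} = 5 -> 5. Odd-n subsequence a_{2k+1} = -5 -> -5.
Since these two subsequential limits are 5 and -5, distinct, the full sequence cannot converge (a convergent sequence has all subsequences tending to the same limit). So lim a_n does not exist.

DNE


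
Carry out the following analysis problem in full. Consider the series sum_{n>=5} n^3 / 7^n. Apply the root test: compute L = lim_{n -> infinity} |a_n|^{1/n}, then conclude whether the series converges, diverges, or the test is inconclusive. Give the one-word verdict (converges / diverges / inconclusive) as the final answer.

Let a_n denote the general term. Form |a_n|^(1/n) and simplify:
|a_n|^(1/n) = n^(3/n)/7
Take the limit as n -> infinity: L = 1/7.
Since L = 1/7 < 1, the root test implies convergence.

converges


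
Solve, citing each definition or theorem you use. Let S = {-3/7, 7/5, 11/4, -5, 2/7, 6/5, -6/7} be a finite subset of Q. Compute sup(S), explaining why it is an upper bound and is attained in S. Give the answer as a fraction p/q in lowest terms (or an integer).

S is finite, so sup(S) = max(S).
Sorted decreasing:
11/4, 7/5, 6/5, 2/7, -3/7, -6/7, -5
The extremum is 11/4.
For every x in S, x <= 11/4. And 11/4 is in S, so it is attained.
Therefore sup(S) = 11/4.

11/4


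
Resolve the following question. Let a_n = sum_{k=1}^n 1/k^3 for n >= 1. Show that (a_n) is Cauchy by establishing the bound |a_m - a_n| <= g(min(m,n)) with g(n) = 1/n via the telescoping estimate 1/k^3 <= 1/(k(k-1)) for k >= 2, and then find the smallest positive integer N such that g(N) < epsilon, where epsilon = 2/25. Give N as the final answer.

For m > n >= 1: |a_m - a_n| = sum_{k=n+1}^m 1/k^3.
Use 1/k^3 <= 1/(k(k-1)) = 1/(k-1) - 1/k for k >= 2 (which holds since k^3 >= k^2 >= k(k-1) for k >= 2):
sum_{k=n+1}^m 1/k^3 <= sum_{k=n+1}^m (1/(k-1) - 1/k) = 1/n - 1/m <= 1/n.
By symmetry the same bound holds with n,m swapped, so |a_m - a_n| <= 1/min(m,n) = g(min(m,n)). Since g(n) -> 0, (a_n) is Cauchy.
Now solve g(N) < 2/25: 1/N < 2/25 <=> N > 1/(2/25) = 25/2.
The smallest integer strictly greater than 25/2 is N = 13.
Check: g(13) = 1/13 < 2/25; g(12) = 1/12 >= 2/25. So N = 13.

13


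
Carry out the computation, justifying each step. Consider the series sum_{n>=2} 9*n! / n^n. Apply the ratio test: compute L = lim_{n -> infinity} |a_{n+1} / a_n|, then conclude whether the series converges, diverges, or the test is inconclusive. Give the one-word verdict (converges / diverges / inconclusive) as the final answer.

Let a_n denote the general term. Form the ratio a_{n+1}/a_n and simplify:
a_{n+1}/a_n = (n/(n + 1))^n
Take the limit as n -> infinity: L = exp(-1).
Since L = exp(-1) < 1, the ratio test implies the series converges.

converges


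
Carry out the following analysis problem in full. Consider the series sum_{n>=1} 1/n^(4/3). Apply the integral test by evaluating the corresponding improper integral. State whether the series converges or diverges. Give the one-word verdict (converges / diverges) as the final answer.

Let f(x) = x^(-4/3). Then f is positive, continuous, and decreasing on [1, infinity), so the integral test applies.
Compute the improper integral int_{1}^infinity f(x) dx:
  antiderivative F(x) = -3/x^(1/3).
  As x -> infinity, F(x) -> 0 (since p = 4/3 > 1).
  So int = F(infinity) - F(1) = 0 - (-3) = 3.
  Finite, so by the integral test, the series converges.

converges


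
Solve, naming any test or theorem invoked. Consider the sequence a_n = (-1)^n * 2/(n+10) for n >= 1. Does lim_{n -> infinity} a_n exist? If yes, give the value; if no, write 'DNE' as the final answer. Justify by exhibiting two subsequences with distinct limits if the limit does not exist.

Examine the behaviour of a_n along subsequences.
Even-n subsequence a_{2k} = 2/(2k+10) -> 0. Odd-n subsequence a_{2k+1} = -2/(2k+11) -> 0. Both tend to 0, which suggests the limit is 0; verify directly.
|a_n - 0| = 2/(n+10) < 2/n for every n >= 1.
Given epsilon > 0, choose a positive integer N > 2/epsilon. Then for all n >= N, |a_n| < 2/n <= 2/N < epsilon.
So by the definition of the limit, lim a_n exists and equals 0.

0


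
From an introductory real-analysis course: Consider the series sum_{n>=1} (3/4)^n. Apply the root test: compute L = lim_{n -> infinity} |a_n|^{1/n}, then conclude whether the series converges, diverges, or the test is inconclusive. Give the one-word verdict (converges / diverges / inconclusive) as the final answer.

Let a_n denote the general term. Form |a_n|^(1/n) and simplify:
|a_n|^(1/n) = 3/4
Take the limit as n -> infinity: L = 3/4.
Since L = 3/4 < 1, the root test implies convergence.

converges


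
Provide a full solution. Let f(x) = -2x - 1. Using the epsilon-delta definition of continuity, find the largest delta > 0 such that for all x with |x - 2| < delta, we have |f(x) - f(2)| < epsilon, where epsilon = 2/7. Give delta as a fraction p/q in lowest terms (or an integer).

We compute f(2) = -2*(2) - 1 = -5.
|f(x) - f(2)| = |-2x - 1 - (-5)| = |-2(x - 2)| = 2|x - 2|.
We need 2|x - 2| < 2/7, i.e. |x - 2| < 2/7 / 2 = 1/7.
So any delta <= 1/7 works. Conversely, if delta > 1/7, then x = 2 + 1/7 satisfies |x - 2| = 1/7 < delta but |f(x) - f(2)| = 2 * 1/7 = 2/7, which is not < 2/7; so no larger delta works.
Hence the largest such delta is 1/7.

1/7


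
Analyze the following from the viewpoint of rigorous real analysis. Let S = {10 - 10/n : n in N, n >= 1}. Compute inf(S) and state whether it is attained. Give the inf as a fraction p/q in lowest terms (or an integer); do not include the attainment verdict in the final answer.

Analysis:
- Values: 0, 5, 20/3, 15/2, ... strictly increasing.
- Minimum is 0 (n=1); inf = 0 (attained).
- 10 - 10/n -> 10 from below; sup = 10, not attained.
Conclusion: inf(S) = 0, attained in S.

0


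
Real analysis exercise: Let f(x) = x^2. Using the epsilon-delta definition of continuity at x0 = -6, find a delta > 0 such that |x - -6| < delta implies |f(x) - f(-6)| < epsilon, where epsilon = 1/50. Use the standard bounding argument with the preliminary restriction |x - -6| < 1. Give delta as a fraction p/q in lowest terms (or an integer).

Factor: |x^2 - (-6)^2| = |x - -6| * |x + -6|.
Impose |x - -6| < 1 first. Then |x + -6| = |(x - -6) + 2*(-6)| <= |x - -6| + 2*|-6| < 1 + 12 = 13.
So |x^2 - (-6)^2| < delta * 13.
We need delta * 13 <= 1/50, i.e. delta <= 1/50/13 = 1/650.
Since 1/650 < 1, this is tighter than 1; take delta = 1/650.
So delta = 1/650 works.

1/650


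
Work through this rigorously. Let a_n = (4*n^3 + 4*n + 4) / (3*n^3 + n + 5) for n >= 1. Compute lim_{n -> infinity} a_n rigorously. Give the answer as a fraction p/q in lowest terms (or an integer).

Divide numerator and denominator by n^3, the highest power:
numerator / n^3 = 4 + 4/n^2 + 4/n^3
denominator / n^3 = 3 + n^(-2) + 5/n^3
As n -> infinity, all terms of the form c/n^k (k >= 1) tend to 0.
So numerator / n^3 -> 4 and denominator / n^3 -> 3.
Therefore lim a_n = 4/3.

4/3


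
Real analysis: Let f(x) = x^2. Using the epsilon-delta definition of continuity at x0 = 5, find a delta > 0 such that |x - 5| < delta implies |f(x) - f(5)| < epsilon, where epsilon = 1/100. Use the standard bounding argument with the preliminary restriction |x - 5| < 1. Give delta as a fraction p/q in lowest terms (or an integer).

Factor: |x^2 - (5)^2| = |x - 5| * |x + 5|.
Impose |x - 5| < 1 first. Then |x + 5| = |(x - 5) + 2*(5)| <= |x - 5| + 2*|5| < 1 + 10 = 11.
So |x^2 - (5)^2| < delta * 11.
We need delta * 11 <= 1/100, i.e. delta <= 1/100/11 = 1/1100.
Since 1/1100 < 1, this is tighter than 1; take delta = 1/1100.
So delta = 1/1100 works.

1/1100


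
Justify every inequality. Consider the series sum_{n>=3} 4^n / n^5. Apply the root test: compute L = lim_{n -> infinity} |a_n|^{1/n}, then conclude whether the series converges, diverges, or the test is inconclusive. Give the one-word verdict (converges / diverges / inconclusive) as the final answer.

Let a_n denote the general term. Form |a_n|^(1/n) and simplify:
|a_n|^(1/n) = 4/n^(5/n)
Take the limit as n -> infinity: L = 4.
Since L = 4 > 1, the root test implies divergence.

diverges


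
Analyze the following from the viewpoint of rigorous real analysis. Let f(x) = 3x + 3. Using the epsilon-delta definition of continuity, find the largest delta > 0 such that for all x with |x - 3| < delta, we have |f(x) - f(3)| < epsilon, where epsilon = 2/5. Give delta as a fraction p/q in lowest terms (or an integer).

We compute f(3) = 3*(3) + 3 = 12.
|f(x) - f(3)| = |3x + 3 - (12)| = |3(x - 3)| = 3|x - 3|.
We need 3|x - 3| < 2/5, i.e. |x - 3| < 2/5 / 3 = 2/15.
So any delta <= 2/15 works. Conversely, if delta > 2/15, then x = 3 + 2/15 satisfies |x - 3| = 2/15 < delta but |f(x) - f(3)| = 3 * 2/15 = 2/5, which is not < 2/5; so no larger delta works.
Hence the largest such delta is 2/15.

2/15


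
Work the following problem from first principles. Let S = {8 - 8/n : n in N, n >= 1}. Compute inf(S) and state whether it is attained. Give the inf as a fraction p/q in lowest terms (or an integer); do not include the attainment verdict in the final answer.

Analysis:
- Values: 0, 4, 16/3, 6, ... strictly increasing.
- Minimum is 0 (n=1); inf = 0 (attained).
- 8 - 8/n -> 8 from below; sup = 8, not attained.
Conclusion: inf(S) = 0, attained in S.

0


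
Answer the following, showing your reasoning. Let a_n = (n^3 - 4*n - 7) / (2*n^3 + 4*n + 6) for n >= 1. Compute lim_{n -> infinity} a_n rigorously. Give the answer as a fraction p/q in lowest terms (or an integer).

Divide numerator and denominator by n^3, the highest power:
numerator / n^3 = 1 - 4/n^2 - 7/n^3
denominator / n^3 = 2 + 4/n^2 + 6/n^3
As n -> infinity, all terms of the form c/n^k (k >= 1) tend to 0.
So numerator / n^3 -> 1 and denominator / n^3 -> 2.
Therefore lim a_n = 1/2.

1/2


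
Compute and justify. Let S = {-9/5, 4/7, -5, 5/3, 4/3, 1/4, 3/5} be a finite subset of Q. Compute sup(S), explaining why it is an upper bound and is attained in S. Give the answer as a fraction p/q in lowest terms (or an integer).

S is finite, so sup(S) = max(S).
Sorted decreasing:
5/3, 4/3, 3/5, 4/7, 1/4, -9/5, -5
The extremum is 5/3.
For every x in S, x <= 5/3. And 5/3 is in S, so it is attained.
Therefore sup(S) = 5/3.

5/3


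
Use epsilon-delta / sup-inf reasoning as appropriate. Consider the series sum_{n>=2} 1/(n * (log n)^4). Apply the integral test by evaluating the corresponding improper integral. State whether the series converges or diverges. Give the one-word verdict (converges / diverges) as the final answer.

Let f(x) = 1/(x*log(x)^4). Then f is positive, continuous, and decreasing on [2, infinity), so the integral test applies.
Compute the improper integral int_{2}^infinity f(x) dx:
  antiderivative F(x) = -1/(3*log(x)^3).
  F(x) -> 0 as x -> infinity.  int = 0 - F(2) = 1/(3*log(2)^3) < infinity. By the integral test, the series converges.

converges


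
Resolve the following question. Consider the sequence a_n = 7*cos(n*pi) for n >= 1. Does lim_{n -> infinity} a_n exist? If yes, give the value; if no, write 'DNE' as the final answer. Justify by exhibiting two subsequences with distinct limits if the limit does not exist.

Examine the behaviour of a_n along subsequences.
cos(n*pi) = (-1)^n, so a_n = 7*(-1)^n. a_{2k} = 7 -> 7. a_{2k+1} = -7 -> -7.
Since these two subsequential limits are 7 and -7, distinct, the full sequence cannot converge (a convergent sequence has all subsequences tending to the same limit). So lim a_n does not exist.

DNE


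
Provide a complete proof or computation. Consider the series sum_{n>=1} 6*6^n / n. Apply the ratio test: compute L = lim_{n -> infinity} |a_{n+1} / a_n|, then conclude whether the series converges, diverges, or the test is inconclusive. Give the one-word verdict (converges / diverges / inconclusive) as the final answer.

Let a_n denote the general term. Form the ratio a_{n+1}/a_n and simplify:
a_{n+1}/a_n = 6*n/(n + 1)
Take the limit as n -> infinity: L = 6.
Since L = 6 > 1 (or L = infinity), the ratio test implies the series diverges.

diverges


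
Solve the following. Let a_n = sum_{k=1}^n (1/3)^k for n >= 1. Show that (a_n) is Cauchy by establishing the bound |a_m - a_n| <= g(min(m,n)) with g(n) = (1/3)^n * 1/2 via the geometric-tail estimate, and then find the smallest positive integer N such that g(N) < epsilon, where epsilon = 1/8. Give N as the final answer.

For m > n >= 1: |a_m - a_n| = sum_{k=n+1}^m (1/3)^k < sum_{k=n+1}^infinity (1/3)^k = (1/3)^(n+1) / (1 - 1/3) = (1/3)^n * (1/3) * (3/2) = (1/3)^n * 1/2.
So g(n) = (1/3)^n / 2. Since g(n) -> 0, (a_n) is Cauchy.
Now solve g(N) < 1/8: (1/3)^N / 2 < 1/8 <=> 3^N > 1 / (2 * 1/8) = 4.
Check powers of 3: 3^1 = 3 <= 4, 3^2 = 9 > 4.
So the smallest such N is 2. Check: g(2) = 1/(2 * 9) = 1/18 < 1/8.

2


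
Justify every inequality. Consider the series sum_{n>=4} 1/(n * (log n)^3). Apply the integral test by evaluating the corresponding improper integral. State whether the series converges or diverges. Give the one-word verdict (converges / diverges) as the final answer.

Let f(x) = 1/(x*log(x)^3). Then f is positive, continuous, and decreasing on [4, infinity), so the integral test applies.
Compute the improper integral int_{4}^infinity f(x) dx:
  antiderivative F(x) = -1/(2*log(x)^2).
  F(x) -> 0 as x -> infinity.  int = 0 - F(4) = 1/(2*log(4)^2) < infinity. By the integral test, the series converges.

converges


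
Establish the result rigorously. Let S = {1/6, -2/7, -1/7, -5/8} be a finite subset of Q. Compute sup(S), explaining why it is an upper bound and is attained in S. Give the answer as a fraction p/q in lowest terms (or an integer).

S is finite, so sup(S) = max(S).
Sorted decreasing:
1/6, -1/7, -2/7, -5/8
The extremum is 1/6.
For every x in S, x <= 1/6. And 1/6 is in S, so it is attained.
Therefore sup(S) = 1/6.

1/6


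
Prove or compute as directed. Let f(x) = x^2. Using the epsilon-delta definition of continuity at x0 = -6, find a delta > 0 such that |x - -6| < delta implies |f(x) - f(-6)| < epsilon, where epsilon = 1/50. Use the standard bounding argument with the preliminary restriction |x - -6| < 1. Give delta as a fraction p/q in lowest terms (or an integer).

Factor: |x^2 - (-6)^2| = |x - -6| * |x + -6|.
Impose |x - -6| < 1 first. Then |x + -6| = |(x - -6) + 2*(-6)| <= |x - -6| + 2*|-6| < 1 + 12 = 13.
So |x^2 - (-6)^2| < delta * 13.
We need delta * 13 <= 1/50, i.e. delta <= 1/50/13 = 1/650.
Since 1/650 < 1, this is tighter than 1; take delta = 1/650.
So delta = 1/650 works.

1/650


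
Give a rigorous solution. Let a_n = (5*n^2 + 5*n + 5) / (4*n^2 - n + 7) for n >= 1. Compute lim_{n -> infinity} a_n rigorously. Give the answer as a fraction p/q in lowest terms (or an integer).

Divide numerator and denominator by n^2, the highest power:
numerator / n^2 = 5 + 5/n + 5/n^2
denominator / n^2 = 4 - 1/n + 7/n^2
As n -> infinity, all terms of the form c/n^k (k >= 1) tend to 0.
So numerator / n^2 -> 5 and denominator / n^2 -> 4.
Therefore lim a_n = 5/4.

5/4


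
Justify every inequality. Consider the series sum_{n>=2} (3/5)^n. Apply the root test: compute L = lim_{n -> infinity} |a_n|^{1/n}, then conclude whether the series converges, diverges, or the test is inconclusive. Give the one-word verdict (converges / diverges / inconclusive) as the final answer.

Let a_n denote the general term. Form |a_n|^(1/n) and simplify:
|a_n|^(1/n) = 3/5
Take the limit as n -> infinity: L = 3/5.
Since L = 3/5 < 1, the root test implies convergence.

converges


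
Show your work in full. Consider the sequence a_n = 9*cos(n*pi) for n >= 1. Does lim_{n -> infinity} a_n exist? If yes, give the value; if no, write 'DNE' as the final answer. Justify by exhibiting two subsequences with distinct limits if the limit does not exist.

Examine the behaviour of a_n along subsequences.
cos(n*pi) = (-1)^n, so a_n = 9*(-1)^n. a_{2k} = 9 -> 9. a_{2k+1} = -9 -> -9.
Since these two subsequential limits are 9 and -9, distinct, the full sequence cannot converge (a convergent sequence has all subsequences tending to the same limit). So lim a_n does not exist.

DNE


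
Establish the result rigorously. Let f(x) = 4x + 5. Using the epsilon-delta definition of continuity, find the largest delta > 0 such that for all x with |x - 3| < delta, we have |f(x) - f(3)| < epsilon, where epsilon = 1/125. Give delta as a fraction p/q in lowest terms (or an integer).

We compute f(3) = 4*(3) + 5 = 17.
|f(x) - f(3)| = |4x + 5 - (17)| = |4(x - 3)| = 4|x - 3|.
We need 4|x - 3| < 1/125, i.e. |x - 3| < 1/125 / 4 = 1/500.
So any delta <= 1/500 works. Conversely, if delta > 1/500, then x = 3 + 1/500 satisfies |x - 3| = 1/500 < delta but |f(x) - f(3)| = 4 * 1/500 = 1/125, which is not < 1/125; so no larger delta works.
Hence the largest such delta is 1/500.

1/500


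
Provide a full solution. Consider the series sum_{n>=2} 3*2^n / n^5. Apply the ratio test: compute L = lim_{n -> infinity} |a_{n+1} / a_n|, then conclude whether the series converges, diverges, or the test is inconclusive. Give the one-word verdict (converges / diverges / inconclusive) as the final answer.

Let a_n denote the general term. Form the ratio a_{n+1}/a_n and simplify:
a_{n+1}/a_n = 2*n^5/(n + 1)^5
Take the limit as n -> infinity: L = 2.
Since L = 2 > 1 (or L = infinity), the ratio test implies the series diverges.

diverges


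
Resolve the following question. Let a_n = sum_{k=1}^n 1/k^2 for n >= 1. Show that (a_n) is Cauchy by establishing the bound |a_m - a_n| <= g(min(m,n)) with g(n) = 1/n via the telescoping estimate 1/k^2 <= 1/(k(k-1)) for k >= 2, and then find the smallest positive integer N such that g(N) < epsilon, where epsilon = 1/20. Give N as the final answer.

For m > n >= 1: |a_m - a_n| = sum_{k=n+1}^m 1/k^2.
Use 1/k^2 <= 1/(k(k-1)) = 1/(k-1) - 1/k for k >= 2:
sum_{k=n+1}^m 1/k^2 <= sum_{k=n+1}^m (1/(k-1) - 1/k) = 1/n - 1/m <= 1/n.
By symmetry the same bound holds with n,m swapped, so |a_m - a_n| <= 1/min(m,n) = g(min(m,n)). Since g(n) -> 0, (a_n) is Cauchy.
Now solve g(N) < 1/20: 1/N < 1/20 <=> N > 1/(1/20) = 20.
The smallest integer strictly greater than 20 is N = 21.
Check: g(21) = 1/21 < 1/20; g(20) = 1/20 >= 1/20. So N = 21.

21
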